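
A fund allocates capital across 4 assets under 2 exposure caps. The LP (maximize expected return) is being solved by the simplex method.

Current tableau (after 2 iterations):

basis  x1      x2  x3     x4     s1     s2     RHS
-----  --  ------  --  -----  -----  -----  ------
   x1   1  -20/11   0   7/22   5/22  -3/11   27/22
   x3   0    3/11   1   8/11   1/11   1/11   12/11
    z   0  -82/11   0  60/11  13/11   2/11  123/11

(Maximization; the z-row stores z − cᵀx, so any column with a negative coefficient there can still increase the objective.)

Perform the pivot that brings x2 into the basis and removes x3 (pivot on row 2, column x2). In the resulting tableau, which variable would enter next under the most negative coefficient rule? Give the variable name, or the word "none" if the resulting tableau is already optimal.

none

Pivot element 3/11. New z-row = old z-row − (-82/11)·(row 2/(3/11)).
Updated z-row coefficients: x1: 0, x2: 0, x3: 82/3, x4: 76/3, s1: 11/3, s2: 8/3.
No coefficient is strictly negative; the tableau after this pivot is optimal.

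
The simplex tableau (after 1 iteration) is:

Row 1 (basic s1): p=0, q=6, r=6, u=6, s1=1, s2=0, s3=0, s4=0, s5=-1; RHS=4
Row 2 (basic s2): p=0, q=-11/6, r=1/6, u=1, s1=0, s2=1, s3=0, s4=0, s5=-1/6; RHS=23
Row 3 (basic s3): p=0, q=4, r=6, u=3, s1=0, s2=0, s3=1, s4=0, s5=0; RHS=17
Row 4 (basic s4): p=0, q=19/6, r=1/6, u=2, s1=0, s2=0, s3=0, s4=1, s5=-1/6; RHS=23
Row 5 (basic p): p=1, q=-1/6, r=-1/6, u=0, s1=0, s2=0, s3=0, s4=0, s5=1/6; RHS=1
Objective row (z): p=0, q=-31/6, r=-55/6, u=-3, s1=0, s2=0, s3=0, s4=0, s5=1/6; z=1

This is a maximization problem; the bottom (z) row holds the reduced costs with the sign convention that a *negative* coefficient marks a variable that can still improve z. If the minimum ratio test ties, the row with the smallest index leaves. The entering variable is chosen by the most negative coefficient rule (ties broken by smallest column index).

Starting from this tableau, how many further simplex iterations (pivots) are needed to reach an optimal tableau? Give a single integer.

pivot: r in, s1 out → z = 64/9
pivot: s5 in, p out → z = 18
No improving column remains; optimal.

2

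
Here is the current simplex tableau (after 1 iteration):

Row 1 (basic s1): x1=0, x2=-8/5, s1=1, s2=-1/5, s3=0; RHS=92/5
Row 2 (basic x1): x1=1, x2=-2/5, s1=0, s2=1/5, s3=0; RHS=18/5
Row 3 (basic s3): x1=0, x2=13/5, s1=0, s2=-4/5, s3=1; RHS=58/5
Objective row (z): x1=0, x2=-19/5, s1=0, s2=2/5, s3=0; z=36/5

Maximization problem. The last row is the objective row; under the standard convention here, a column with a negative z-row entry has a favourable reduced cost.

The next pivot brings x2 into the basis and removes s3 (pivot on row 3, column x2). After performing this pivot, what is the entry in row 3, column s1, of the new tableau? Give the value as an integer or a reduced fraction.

Pivot element is row 3, column x2: 13/5.
Normalize row 3: new (row 3, s1) = 0/(13/5) = 0.
Row 3 is the pivot row, so the entry is 0.

0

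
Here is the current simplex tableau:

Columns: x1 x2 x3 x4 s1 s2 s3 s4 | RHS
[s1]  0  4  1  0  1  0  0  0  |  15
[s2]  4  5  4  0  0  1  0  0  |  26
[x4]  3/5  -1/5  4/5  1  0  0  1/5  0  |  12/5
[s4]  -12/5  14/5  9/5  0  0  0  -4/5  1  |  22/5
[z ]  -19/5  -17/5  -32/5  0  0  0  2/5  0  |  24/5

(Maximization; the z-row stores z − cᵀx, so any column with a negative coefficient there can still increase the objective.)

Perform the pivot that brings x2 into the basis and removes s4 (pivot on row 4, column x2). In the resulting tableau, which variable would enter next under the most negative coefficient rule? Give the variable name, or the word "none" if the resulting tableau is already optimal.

Pivot element 14/5. New z-row = old z-row − (-17/5)·(row 4/(14/5)).
Updated z-row coefficients: x1: -47/7, x2: 0, x3: -59/14, x4: 0, s1: 0, s2: 0, s3: -4/7, s4: 17/14.
The most negative is -47/7 in column x1, so x1 would enter next.

x1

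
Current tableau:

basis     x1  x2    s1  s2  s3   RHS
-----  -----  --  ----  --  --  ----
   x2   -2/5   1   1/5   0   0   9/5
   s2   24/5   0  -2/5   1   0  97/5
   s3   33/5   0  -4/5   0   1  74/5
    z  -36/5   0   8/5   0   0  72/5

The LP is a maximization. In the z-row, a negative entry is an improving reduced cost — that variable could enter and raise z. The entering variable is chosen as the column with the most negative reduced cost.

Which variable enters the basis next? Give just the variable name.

x1

Objective-row coefficients: x1: -36/5, x2: 0, s1: 8/5, s2: 0, s3: 0.
The most negative is -36/5 in column x1, so x1 enters.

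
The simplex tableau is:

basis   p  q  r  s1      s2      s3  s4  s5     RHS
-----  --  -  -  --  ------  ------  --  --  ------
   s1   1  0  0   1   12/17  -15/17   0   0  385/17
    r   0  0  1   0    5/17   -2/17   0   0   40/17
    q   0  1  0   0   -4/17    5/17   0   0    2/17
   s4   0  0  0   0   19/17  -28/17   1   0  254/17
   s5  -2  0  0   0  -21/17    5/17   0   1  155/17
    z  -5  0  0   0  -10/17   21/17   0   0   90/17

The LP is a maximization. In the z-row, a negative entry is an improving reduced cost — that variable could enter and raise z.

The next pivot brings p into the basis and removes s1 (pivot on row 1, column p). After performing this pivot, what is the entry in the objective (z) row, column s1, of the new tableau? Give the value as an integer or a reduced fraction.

5

Pivot element is row 1, column p: 1.
Normalize row 1: new (row 1, s1) = 1/1 = 1.
z-row ← z-row − (-5)·(new row 1): 0 − (-5)·1 = 5.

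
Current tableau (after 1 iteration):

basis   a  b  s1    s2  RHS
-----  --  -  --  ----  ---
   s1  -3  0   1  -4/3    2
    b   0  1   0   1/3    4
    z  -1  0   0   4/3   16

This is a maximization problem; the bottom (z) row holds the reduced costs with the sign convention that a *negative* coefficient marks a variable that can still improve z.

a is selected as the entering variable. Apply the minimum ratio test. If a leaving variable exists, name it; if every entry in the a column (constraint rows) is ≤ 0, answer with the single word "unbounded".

unbounded

a-column entries: row 1: -3, row 2: 0. All ≤ 0, so a can increase without bound; the LP is unbounded in this direction.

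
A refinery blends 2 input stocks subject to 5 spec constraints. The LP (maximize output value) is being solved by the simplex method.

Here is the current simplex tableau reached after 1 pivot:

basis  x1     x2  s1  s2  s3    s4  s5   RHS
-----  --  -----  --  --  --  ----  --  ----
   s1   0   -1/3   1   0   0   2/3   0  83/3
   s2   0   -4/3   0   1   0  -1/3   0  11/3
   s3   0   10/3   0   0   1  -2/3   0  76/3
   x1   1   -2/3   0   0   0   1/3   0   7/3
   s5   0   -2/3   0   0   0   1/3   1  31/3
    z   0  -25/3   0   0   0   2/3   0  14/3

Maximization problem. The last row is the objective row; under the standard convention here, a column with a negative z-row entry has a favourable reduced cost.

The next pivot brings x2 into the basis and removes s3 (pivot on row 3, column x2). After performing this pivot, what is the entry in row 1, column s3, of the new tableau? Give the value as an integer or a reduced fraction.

1/10

Pivot element is row 3, column x2: 10/3.
Normalize row 3: new (row 3, s3) = 1/(10/3) = 3/10.
row 1 ← row 1 − (-1/3)·(new row 3): 0 − (-1/3)·(3/10) = 1/10.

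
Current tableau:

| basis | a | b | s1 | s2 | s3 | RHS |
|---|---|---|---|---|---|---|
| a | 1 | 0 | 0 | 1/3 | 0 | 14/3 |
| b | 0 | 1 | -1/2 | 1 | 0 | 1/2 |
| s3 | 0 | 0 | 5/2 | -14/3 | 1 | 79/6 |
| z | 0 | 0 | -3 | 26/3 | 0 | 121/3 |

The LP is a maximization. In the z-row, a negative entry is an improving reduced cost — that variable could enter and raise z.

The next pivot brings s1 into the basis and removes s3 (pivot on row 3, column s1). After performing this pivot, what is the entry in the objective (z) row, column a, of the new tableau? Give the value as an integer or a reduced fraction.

0

Pivot element is row 3, column s1: 5/2.
Normalize row 3: new (row 3, a) = 0/(5/2) = 0.
z-row ← z-row − (-3)·(new row 3): 0 − (-3)·0 = 0.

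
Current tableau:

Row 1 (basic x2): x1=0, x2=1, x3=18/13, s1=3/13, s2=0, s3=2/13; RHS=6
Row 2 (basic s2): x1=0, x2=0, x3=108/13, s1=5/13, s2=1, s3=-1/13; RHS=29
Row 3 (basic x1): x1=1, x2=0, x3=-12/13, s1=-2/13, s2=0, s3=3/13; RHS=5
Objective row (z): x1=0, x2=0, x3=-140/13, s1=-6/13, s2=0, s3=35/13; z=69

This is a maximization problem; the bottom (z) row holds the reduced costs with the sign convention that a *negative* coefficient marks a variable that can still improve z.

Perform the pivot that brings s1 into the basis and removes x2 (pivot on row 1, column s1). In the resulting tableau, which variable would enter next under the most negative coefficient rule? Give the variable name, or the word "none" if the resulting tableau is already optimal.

Pivot element 3/13. New z-row = old z-row − (-6/13)·(row 1/(3/13)).
Updated z-row coefficients: x1: 0, x2: 2, x3: -8, s1: 0, s2: 0, s3: 3.
The most negative is -8 in column x3, so x3 would enter next.

x3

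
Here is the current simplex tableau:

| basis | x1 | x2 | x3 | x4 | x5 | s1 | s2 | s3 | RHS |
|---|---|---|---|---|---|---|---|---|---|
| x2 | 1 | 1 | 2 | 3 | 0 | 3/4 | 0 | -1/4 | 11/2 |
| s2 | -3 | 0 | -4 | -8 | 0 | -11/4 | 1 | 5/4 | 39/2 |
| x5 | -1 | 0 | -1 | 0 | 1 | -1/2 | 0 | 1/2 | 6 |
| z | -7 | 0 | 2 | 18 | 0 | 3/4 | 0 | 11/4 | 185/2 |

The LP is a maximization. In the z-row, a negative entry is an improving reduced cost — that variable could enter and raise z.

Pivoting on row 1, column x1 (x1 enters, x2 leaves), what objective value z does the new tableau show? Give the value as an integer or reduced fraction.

Minimum ratio for x1: (11/2)/1 = 11/2.
z changes by −(z-row coeff of x1)·ratio = −(-7)·(11/2) = 77/2.
New z = 185/2 + (77/2) = 131.

131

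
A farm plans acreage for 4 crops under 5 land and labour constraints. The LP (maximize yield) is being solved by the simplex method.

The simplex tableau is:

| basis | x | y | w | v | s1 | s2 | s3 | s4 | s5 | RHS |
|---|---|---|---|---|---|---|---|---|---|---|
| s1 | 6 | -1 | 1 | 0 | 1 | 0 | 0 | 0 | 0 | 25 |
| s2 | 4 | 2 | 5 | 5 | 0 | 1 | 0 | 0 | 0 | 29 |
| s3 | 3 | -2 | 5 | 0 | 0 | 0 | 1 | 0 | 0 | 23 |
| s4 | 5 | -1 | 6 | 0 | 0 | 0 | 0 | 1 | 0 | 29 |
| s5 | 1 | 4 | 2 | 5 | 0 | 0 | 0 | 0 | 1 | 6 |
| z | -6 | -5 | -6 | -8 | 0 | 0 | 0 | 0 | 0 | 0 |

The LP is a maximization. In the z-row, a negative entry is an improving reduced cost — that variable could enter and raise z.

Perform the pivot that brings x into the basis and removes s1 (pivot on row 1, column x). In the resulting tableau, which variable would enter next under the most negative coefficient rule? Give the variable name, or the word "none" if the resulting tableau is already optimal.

Pivot element 6. New z-row = old z-row − (-6)·(row 1/6).
Updated z-row coefficients: x: 0, y: -6, w: -5, v: -8, s1: 1, s2: 0, s3: 0, s4: 0, s5: 0.
The most negative is -8 in column v, so v would enter next.

v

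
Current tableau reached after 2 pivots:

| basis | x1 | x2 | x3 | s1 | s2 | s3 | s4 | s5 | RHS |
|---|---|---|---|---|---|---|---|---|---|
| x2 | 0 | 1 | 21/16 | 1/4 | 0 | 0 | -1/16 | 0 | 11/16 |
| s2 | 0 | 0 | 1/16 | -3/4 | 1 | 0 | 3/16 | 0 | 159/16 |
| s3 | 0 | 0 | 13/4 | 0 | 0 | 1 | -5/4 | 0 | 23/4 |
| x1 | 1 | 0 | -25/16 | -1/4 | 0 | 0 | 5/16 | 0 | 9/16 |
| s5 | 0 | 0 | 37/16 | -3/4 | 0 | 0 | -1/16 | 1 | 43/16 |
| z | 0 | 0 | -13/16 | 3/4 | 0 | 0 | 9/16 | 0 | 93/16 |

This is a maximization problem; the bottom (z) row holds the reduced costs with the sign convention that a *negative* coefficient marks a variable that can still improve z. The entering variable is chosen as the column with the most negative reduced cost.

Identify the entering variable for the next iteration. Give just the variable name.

x3

Objective-row coefficients: x1: 0, x2: 0, x3: -13/16, s1: 3/4, s2: 0, s3: 0, s4: 9/16, s5: 0.
The most negative is -13/16 in column x3, so x3 enters.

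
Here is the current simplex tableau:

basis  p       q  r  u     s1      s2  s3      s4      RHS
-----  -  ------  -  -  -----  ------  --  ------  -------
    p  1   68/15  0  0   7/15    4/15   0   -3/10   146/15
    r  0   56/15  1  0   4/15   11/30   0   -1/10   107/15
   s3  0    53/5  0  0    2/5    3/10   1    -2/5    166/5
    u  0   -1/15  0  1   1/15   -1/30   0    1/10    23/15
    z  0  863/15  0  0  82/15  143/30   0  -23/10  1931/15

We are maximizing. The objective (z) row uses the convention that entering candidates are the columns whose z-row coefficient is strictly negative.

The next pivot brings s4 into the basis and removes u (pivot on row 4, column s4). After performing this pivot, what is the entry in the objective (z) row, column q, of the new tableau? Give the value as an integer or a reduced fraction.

56

Pivot element is row 4, column s4: 1/10.
Normalize row 4: new (row 4, q) = (-1/15)/(1/10) = -2/3.
z-row ← z-row − (-23/10)·(new row 4): 863/15 − (-23/10)·(-2/3) = 56.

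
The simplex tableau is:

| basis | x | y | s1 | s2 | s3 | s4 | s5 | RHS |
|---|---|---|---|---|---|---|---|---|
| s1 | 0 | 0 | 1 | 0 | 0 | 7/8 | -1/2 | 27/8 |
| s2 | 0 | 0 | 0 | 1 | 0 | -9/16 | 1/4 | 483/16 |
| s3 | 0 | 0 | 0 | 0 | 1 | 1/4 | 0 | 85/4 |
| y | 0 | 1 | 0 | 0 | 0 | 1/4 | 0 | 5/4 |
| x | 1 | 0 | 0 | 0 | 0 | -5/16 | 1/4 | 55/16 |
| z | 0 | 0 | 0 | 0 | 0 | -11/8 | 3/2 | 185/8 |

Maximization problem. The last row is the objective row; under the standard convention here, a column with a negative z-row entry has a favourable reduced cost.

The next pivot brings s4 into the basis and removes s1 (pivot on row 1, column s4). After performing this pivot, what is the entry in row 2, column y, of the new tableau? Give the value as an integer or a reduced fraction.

0

Pivot element is row 1, column s4: 7/8.
Normalize row 1: new (row 1, y) = 0/(7/8) = 0.
row 2 ← row 2 − (-9/16)·(new row 1): 0 − (-9/16)·0 = 0.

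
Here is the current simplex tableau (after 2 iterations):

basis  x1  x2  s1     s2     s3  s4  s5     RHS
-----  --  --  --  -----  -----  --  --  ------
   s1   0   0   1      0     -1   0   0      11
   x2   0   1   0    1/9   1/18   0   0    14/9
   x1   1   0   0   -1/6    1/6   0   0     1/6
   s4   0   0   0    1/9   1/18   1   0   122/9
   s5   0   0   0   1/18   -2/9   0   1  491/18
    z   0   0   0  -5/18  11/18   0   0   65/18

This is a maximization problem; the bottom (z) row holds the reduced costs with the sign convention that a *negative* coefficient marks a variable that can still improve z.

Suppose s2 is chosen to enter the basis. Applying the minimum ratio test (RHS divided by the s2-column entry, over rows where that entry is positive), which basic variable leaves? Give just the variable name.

x2

Ratios: row 1 (s1): entry 0 ≤ 0, skip; row 2 (x2): (14/9)/(1/9) = 14; row 3 (x1): entry -1/6 ≤ 0, skip; row 4 (s4): (122/9)/(1/9) = 122; row 5 (s5): (491/18)/(1/18) = 491.
Minimum ratio 14 is in the x2 row, so x2 leaves.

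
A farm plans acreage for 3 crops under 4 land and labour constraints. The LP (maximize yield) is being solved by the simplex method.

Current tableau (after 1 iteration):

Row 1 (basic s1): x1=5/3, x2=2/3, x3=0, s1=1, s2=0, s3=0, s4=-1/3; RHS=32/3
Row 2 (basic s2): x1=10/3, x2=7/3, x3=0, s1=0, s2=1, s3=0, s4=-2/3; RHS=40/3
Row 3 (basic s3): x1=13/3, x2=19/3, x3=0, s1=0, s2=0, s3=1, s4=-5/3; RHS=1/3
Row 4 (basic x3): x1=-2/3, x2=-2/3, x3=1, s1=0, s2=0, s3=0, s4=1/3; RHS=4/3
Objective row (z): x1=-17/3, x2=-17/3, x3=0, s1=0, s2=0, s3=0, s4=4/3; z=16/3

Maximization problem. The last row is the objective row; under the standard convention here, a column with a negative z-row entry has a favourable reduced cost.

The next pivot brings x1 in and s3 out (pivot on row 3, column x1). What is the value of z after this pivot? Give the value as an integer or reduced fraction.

75/13

Minimum ratio for x1: (1/3)/(13/3) = 1/13.
z changes by −(z-row coeff of x1)·ratio = −(-17/3)·(1/13) = 17/39.
New z = 16/3 + (17/39) = 75/13.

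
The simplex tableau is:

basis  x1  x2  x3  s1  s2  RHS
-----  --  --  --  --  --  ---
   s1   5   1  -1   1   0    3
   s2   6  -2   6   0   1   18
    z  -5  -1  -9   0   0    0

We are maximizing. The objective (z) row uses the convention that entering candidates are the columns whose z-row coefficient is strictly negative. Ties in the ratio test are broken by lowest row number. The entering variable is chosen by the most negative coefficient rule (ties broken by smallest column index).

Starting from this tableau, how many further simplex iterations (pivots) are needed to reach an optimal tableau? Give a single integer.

pivot: x3 in, s2 out → z = 27
pivot: x2 in, s1 out → z = 63
No improving column remains; optimal.

2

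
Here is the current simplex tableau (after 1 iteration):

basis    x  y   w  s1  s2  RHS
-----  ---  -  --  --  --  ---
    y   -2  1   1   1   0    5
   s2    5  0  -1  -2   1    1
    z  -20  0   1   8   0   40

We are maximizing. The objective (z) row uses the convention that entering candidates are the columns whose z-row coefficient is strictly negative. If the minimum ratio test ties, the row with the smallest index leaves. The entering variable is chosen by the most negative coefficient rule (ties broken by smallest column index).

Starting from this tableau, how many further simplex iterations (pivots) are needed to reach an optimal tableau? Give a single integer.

2

pivot: x in, s2 out → z = 44
pivot: w in, y out → z = 71
No improving column remains; optimal.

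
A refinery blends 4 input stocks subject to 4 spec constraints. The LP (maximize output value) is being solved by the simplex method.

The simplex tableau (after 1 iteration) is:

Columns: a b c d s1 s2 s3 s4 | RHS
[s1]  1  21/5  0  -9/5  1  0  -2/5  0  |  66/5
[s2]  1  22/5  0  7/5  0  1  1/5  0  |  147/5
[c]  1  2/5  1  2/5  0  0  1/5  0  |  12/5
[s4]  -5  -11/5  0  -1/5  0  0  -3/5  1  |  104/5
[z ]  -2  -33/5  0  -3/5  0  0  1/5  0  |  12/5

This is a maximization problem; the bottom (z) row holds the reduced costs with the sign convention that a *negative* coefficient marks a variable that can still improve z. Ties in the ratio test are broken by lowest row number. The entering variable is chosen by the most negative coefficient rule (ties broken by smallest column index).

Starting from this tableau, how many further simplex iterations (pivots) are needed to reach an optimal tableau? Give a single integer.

2

pivot: b in, s1 out → z = 162/7
pivot: d in, c out → z = 30
No improving column remains; optimal.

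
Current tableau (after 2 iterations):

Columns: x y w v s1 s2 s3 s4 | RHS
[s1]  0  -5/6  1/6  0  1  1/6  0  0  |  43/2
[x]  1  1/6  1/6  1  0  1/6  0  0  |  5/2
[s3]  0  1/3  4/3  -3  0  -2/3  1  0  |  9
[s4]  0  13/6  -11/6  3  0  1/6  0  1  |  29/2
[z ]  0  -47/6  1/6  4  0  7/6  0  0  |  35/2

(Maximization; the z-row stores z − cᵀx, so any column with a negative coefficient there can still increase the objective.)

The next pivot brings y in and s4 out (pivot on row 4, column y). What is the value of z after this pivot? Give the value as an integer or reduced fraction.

909/13

Minimum ratio for y: (29/2)/(13/6) = 87/13.
z changes by −(z-row coeff of y)·ratio = −(-47/6)·(87/13) = 1363/26.
New z = 35/2 + (1363/26) = 909/13.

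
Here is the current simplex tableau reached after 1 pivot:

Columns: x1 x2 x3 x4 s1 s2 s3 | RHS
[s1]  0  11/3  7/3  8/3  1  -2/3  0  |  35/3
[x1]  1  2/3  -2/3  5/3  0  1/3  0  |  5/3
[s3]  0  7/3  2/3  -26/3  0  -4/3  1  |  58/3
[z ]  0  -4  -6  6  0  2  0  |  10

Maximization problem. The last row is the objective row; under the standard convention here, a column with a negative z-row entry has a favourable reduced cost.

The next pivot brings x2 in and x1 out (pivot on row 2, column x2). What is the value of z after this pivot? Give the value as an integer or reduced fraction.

20

Minimum ratio for x2: (5/3)/(2/3) = 5/2.
z changes by −(z-row coeff of x2)·ratio = −(-4)·(5/2) = 10.
New z = 10 + 10 = 20.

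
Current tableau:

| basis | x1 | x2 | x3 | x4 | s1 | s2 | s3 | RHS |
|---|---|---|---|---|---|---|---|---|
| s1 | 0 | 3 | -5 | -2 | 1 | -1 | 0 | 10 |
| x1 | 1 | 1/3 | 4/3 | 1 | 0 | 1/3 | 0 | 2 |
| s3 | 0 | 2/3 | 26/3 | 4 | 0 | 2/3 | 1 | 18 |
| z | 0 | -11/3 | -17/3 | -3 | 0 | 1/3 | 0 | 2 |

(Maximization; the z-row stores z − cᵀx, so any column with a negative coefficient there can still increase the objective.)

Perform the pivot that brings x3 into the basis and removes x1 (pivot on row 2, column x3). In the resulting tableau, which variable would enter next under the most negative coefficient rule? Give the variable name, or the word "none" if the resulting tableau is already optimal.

Pivot element 4/3. New z-row = old z-row − (-17/3)·(row 2/(4/3)).
Updated z-row coefficients: x1: 17/4, x2: -9/4, x3: 0, x4: 5/4, s1: 0, s2: 7/4, s3: 0.
The most negative is -9/4 in column x2, so x2 would enter next.

x2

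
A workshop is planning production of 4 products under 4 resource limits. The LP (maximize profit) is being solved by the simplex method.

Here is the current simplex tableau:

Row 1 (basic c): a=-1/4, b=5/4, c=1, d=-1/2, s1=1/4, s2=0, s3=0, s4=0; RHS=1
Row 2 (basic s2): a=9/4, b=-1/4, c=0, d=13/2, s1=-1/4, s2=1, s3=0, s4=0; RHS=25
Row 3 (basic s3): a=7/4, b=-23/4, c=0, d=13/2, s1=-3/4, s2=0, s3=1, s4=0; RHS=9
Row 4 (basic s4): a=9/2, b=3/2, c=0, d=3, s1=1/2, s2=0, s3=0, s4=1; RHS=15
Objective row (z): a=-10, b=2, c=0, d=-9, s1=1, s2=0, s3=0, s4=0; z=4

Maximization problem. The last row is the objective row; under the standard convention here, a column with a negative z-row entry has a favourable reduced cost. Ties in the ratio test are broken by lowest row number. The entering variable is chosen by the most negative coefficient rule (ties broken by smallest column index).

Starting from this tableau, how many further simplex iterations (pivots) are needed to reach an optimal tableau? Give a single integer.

pivot: a in, s4 out → z = 112/3
pivot: d in, s3 out → z = 1239/32
No improving column remains; optimal.

2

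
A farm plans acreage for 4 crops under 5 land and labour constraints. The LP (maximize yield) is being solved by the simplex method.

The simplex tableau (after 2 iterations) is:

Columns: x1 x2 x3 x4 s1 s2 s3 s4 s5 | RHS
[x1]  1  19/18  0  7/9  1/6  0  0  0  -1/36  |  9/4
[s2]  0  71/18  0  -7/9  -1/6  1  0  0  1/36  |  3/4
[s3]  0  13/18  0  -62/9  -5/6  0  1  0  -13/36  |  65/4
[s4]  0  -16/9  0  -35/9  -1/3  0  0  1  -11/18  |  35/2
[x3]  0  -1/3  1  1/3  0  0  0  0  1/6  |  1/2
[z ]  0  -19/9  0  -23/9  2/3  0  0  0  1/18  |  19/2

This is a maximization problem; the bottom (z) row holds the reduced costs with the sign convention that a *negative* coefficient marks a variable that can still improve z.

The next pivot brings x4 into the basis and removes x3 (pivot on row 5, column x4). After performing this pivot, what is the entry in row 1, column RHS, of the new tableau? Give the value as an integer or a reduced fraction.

Pivot element is row 5, column x4: 1/3.
Normalize row 5: new (row 5, RHS) = (1/2)/(1/3) = 3/2.
row 1 ← row 1 − (7/9)·(new row 5): 9/4 − (7/9)·(3/2) = 13/12.

13/12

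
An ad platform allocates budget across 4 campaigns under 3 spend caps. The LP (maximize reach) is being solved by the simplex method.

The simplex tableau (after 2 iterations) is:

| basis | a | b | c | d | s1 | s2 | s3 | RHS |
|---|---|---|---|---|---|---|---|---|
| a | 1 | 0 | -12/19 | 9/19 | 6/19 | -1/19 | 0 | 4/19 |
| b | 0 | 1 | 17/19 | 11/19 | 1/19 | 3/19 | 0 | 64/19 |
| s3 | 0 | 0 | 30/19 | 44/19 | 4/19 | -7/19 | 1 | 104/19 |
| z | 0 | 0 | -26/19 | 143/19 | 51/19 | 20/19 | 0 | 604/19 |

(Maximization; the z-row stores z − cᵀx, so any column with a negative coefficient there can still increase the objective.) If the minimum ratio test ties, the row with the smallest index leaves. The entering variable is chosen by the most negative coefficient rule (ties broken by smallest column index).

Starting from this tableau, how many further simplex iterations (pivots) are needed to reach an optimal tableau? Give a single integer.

pivot: c in, s3 out → z = 548/15
No improving column remains; optimal.

1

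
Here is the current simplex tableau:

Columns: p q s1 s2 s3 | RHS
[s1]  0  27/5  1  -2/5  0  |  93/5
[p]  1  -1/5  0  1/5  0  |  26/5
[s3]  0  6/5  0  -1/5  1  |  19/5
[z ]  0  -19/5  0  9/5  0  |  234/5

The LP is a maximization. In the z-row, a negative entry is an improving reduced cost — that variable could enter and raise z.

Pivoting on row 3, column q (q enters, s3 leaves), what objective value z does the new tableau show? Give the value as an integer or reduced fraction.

Minimum ratio for q: (19/5)/(6/5) = 19/6.
z changes by −(z-row coeff of q)·ratio = −(-19/5)·(19/6) = 361/30.
New z = 234/5 + (361/30) = 353/6.

353/6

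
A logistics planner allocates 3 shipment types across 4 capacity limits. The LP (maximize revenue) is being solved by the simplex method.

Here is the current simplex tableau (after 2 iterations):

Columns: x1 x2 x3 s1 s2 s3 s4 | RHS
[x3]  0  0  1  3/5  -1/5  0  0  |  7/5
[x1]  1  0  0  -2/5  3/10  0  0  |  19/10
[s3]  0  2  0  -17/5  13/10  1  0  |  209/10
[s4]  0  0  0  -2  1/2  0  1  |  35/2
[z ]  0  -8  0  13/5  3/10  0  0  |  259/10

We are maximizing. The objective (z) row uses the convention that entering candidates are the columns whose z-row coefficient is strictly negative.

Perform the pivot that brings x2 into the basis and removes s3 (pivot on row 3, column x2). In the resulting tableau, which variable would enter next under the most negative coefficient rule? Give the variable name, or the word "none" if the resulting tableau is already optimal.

s1

Pivot element 2. New z-row = old z-row − (-8)·(row 3/2).
Updated z-row coefficients: x1: 0, x2: 0, x3: 0, s1: -11, s2: 11/2, s3: 4, s4: 0.
The most negative is -11 in column s1, so s1 would enter next.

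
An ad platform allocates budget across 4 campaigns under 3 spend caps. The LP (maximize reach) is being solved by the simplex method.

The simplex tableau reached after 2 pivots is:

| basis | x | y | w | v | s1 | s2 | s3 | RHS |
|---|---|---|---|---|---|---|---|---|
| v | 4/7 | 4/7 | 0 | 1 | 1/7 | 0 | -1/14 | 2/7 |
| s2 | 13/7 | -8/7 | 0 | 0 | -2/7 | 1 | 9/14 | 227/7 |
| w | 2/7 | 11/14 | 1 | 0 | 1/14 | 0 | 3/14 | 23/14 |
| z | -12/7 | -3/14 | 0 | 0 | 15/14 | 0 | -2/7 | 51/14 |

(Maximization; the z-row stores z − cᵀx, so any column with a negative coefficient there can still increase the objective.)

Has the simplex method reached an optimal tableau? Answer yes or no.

no

Column x has objective-row coefficient -12/7, which is negative; an improving pivot exists, so not yet optimal.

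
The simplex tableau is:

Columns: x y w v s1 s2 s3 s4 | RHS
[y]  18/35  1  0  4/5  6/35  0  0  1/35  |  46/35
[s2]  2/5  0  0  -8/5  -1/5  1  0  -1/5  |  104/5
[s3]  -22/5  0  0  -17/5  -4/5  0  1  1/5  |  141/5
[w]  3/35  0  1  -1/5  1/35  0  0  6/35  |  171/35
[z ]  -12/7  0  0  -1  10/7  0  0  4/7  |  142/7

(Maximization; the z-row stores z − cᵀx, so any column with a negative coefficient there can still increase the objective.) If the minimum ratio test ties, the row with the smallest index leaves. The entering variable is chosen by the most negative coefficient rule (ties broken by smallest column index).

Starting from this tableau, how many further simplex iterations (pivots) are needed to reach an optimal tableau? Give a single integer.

1

pivot: x in, y out → z = 74/3
No improving column remains; optimal.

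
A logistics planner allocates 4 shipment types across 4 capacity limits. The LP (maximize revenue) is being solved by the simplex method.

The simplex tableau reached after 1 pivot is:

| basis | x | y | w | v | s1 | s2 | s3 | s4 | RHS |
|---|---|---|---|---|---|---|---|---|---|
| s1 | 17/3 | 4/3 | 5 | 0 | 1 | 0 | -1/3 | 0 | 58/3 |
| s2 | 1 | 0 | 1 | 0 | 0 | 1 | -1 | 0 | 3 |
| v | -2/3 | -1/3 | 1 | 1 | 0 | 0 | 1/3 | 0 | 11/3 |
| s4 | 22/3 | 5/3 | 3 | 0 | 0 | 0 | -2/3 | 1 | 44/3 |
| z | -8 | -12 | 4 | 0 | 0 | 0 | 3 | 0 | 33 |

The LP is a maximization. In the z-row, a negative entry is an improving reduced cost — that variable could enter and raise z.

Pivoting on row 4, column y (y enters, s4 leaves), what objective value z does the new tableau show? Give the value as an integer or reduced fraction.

Minimum ratio for y: (44/3)/(5/3) = 44/5.
z changes by −(z-row coeff of y)·ratio = −(-12)·(44/5) = 528/5.
New z = 33 + (528/5) = 693/5.

693/5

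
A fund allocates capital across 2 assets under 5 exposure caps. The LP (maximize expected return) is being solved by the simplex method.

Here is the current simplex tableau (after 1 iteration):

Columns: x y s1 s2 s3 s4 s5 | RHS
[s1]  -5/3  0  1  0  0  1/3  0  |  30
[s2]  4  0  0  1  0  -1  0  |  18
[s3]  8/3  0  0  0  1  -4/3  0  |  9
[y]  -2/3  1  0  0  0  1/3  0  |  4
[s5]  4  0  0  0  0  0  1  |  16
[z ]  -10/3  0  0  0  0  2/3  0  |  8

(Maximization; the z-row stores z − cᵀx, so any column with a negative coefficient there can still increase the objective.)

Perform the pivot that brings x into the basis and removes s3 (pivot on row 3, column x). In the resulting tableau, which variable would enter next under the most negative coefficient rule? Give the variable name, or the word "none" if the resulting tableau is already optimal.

s4

Pivot element 8/3. New z-row = old z-row − (-10/3)·(row 3/(8/3)).
Updated z-row coefficients: x: 0, y: 0, s1: 0, s2: 0, s3: 5/4, s4: -1, s5: 0.
The most negative is -1 in column s4, so s4 would enter next.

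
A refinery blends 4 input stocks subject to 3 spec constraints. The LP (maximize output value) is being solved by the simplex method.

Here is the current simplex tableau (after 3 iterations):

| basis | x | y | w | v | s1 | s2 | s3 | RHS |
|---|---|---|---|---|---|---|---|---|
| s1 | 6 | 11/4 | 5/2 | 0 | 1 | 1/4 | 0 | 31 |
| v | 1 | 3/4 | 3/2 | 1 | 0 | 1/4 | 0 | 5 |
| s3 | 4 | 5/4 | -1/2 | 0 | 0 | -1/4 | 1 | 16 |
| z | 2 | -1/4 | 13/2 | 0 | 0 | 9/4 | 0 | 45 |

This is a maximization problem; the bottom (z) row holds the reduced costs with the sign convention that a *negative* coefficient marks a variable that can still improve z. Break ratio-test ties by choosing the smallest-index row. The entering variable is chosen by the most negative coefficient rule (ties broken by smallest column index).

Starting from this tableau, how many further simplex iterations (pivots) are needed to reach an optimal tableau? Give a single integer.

pivot: y in, v out → z = 140/3
No improving column remains; optimal.

1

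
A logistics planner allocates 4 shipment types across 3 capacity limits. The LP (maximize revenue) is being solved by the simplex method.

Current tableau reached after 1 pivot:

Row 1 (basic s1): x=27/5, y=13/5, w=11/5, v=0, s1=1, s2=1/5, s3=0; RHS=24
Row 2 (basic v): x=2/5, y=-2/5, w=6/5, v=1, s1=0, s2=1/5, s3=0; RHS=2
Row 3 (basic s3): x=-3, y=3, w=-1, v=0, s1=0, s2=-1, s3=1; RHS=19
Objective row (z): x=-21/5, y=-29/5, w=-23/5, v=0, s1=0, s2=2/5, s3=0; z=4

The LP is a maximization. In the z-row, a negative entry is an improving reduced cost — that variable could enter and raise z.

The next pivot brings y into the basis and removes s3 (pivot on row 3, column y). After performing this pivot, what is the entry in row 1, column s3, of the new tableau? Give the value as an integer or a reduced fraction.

Pivot element is row 3, column y: 3.
Normalize row 3: new (row 3, s3) = 1/3 = 1/3.
row 1 ← row 1 − (13/5)·(new row 3): 0 − (13/5)·(1/3) = -13/15.

-13/15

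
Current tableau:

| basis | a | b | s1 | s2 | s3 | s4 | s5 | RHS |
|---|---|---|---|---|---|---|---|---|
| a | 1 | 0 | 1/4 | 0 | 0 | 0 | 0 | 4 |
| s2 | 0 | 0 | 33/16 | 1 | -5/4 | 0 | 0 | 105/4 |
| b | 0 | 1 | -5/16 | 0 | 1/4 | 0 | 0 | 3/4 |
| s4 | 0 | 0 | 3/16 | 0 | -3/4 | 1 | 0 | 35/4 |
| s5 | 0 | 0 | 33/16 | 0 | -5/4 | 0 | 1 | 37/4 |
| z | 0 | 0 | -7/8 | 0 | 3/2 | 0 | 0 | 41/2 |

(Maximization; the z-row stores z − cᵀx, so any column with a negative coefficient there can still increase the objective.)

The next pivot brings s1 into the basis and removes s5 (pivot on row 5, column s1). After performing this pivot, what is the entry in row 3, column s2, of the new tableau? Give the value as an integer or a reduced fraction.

Pivot element is row 5, column s1: 33/16.
Normalize row 5: new (row 5, s2) = 0/(33/16) = 0.
row 3 ← row 3 − (-5/16)·(new row 5): 0 − (-5/16)·0 = 0.

0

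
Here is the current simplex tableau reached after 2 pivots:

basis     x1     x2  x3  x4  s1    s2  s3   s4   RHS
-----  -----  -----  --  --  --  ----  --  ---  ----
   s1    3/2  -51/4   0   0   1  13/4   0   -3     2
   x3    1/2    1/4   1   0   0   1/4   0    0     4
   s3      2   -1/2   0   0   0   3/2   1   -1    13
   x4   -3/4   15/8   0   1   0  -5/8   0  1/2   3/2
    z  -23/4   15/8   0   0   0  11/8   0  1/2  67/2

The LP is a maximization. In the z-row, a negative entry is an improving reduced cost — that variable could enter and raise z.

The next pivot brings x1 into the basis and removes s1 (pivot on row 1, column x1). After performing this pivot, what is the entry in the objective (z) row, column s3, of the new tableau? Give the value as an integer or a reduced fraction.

0

Pivot element is row 1, column x1: 3/2.
Normalize row 1: new (row 1, s3) = 0/(3/2) = 0.
z-row ← z-row − (-23/4)·(new row 1): 0 − (-23/4)·0 = 0.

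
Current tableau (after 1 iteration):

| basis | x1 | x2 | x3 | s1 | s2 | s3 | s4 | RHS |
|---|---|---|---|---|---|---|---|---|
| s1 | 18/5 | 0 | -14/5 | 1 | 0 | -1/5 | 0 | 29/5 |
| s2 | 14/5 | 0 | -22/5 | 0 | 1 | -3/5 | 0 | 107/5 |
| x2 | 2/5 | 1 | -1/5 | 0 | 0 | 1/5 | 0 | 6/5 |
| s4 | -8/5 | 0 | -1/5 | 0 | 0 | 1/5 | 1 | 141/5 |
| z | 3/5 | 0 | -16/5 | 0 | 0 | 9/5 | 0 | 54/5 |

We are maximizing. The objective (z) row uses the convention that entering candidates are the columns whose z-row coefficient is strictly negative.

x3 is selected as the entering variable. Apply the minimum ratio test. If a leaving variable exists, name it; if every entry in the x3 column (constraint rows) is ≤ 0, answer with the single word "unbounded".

unbounded

x3-column entries: row 1: -14/5, row 2: -22/5, row 3: -1/5, row 4: -1/5. All ≤ 0, so x3 can increase without bound; the LP is unbounded in this direction.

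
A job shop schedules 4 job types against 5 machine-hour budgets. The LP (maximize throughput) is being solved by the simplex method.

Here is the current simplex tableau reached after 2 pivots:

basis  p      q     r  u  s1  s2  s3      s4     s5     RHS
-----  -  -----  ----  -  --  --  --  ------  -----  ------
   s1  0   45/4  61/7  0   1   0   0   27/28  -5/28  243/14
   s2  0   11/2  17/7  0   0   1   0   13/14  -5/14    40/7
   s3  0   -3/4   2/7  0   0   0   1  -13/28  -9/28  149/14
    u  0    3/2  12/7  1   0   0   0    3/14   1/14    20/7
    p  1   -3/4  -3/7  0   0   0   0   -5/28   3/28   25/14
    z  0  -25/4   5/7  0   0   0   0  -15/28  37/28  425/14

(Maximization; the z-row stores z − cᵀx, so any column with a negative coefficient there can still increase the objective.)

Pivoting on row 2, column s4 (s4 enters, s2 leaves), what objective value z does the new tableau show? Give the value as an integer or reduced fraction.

875/26

Minimum ratio for s4: (40/7)/(13/14) = 80/13.
z changes by −(z-row coeff of s4)·ratio = −(-15/28)·(80/13) = 300/91.
New z = 425/14 + (300/91) = 875/26.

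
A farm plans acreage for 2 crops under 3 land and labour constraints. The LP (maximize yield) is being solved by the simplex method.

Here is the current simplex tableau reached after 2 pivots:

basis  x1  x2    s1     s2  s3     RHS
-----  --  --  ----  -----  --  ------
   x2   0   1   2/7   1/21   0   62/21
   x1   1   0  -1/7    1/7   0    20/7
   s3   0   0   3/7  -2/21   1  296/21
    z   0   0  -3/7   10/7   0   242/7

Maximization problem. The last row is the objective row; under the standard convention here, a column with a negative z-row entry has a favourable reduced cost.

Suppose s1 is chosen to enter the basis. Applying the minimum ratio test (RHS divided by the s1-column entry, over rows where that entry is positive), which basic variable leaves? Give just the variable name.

Ratios: row 1 (x2): (62/21)/(2/7) = 31/3; row 2 (x1): entry -1/7 ≤ 0, skip; row 3 (s3): (296/21)/(3/7) = 296/9.
Minimum ratio 31/3 is in the x2 row, so x2 leaves.

x2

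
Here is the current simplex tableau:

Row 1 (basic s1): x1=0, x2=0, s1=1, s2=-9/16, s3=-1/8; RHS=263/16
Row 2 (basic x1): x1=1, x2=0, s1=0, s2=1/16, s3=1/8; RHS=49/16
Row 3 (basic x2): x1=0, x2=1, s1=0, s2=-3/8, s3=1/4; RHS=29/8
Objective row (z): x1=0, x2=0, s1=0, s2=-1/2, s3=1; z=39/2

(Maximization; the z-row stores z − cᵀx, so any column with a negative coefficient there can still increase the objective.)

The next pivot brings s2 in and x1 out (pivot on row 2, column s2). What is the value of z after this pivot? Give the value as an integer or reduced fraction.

44

Minimum ratio for s2: (49/16)/(1/16) = 49.
z changes by −(z-row coeff of s2)·ratio = −(-1/2)·49 = 49/2.
New z = 39/2 + (49/2) = 44.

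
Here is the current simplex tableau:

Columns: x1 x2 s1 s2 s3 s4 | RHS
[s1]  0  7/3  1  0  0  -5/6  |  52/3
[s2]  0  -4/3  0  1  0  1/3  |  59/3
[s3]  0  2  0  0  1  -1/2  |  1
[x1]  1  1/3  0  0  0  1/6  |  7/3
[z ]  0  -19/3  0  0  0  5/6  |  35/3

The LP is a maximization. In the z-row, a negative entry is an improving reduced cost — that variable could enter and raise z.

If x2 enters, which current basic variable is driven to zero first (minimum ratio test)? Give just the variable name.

s3

Ratios: row 1 (s1): (52/3)/(7/3) = 52/7; row 2 (s2): entry -4/3 ≤ 0, skip; row 3 (s3): 1/2 = 1/2; row 4 (x1): (7/3)/(1/3) = 7.
Minimum ratio 1/2 is in the s3 row, so s3 leaves.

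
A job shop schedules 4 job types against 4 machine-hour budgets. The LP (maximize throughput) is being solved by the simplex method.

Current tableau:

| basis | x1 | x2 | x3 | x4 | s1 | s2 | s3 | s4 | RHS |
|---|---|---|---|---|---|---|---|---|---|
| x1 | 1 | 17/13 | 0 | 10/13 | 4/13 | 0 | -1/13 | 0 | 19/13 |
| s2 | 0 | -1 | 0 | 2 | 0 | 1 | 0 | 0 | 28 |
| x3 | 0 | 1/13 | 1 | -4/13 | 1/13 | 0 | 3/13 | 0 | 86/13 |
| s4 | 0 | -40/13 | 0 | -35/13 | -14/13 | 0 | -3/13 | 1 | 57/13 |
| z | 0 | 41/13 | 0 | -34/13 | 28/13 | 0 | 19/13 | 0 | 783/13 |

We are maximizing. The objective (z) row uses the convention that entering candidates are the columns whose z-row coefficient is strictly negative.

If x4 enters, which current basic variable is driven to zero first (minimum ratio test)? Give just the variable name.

Ratios: row 1 (x1): (19/13)/(10/13) = 19/10; row 2 (s2): 28/2 = 14; row 3 (x3): entry -4/13 ≤ 0, skip; row 4 (s4): entry -35/13 ≤ 0, skip.
Minimum ratio 19/10 is in the x1 row, so x1 leaves.

x1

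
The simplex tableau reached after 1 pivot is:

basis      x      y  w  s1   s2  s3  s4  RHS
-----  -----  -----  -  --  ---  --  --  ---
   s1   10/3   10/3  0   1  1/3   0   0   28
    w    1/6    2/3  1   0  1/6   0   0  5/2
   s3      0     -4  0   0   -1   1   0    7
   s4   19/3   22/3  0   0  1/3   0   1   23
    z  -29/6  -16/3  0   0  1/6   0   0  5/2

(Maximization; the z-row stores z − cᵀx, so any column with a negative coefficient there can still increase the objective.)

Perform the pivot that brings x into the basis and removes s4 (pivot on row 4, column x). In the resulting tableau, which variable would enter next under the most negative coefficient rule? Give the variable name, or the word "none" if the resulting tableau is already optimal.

Pivot element 19/3. New z-row = old z-row − (-29/6)·(row 4/(19/3)).
Updated z-row coefficients: x: 0, y: 5/19, w: 0, s1: 0, s2: 8/19, s3: 0, s4: 29/38.
No coefficient is strictly negative; the tableau after this pivot is optimal.

none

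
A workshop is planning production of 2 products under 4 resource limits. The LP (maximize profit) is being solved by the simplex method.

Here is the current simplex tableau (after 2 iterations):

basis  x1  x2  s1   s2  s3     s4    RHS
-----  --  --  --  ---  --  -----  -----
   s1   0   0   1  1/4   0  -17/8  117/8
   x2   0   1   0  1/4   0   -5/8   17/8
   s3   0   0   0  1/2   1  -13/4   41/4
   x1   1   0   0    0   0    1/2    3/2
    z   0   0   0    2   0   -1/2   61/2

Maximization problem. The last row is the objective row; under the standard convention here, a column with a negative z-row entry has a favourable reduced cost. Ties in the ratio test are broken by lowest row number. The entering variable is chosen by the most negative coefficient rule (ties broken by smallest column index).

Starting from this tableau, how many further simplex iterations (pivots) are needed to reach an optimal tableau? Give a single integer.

pivot: s4 in, x1 out → z = 32
No improving column remains; optimal.

1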